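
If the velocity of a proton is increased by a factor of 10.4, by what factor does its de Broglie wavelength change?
The wavelength decreases by a factor of 10.4.

From λ = h/(mv), the wavelength is inversely proportional to velocity:

λ ∝ 1/v

If v → 10.4v, then λ → λ/10.4

When velocity is increased by a factor of 10.4, the wavelength decreases by a factor of 10.4.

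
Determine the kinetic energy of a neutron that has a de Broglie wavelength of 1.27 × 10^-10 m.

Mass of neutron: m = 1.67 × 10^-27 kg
8.15 × 10^-21 J (or 0.0509 eV)

From λ = h/√(2mKE), we solve for KE:

λ² = h²/(2mKE)
KE = h²/(2mλ²)
KE = (6.626 × 10^-34 J·s)² / (2 × 1.67 × 10^-27 kg × (1.27 × 10^-10 m)²)
KE = 8.15 × 10^-21 J
KE = 0.0509 eV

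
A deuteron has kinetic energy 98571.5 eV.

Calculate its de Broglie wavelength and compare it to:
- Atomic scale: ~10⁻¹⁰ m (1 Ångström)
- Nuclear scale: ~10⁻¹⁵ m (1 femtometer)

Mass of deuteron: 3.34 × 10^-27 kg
λ = 6.45 × 10^-14 m, which is between nuclear and atomic scales.

Using λ = h/√(2mKE):

KE = 98571.5 eV = 1.579 × 10^-14 J

λ = h/√(2mKE)
λ = (6.626 × 10^-34 J·s) / √(2 × 3.34 × 10^-27 kg × 1.579 × 10^-14 J)
λ = 6.45 × 10^-14 m

Comparison:
- Atomic scale (10⁻¹⁰ m): λ is 0.00065× this size
- Nuclear scale (10⁻¹⁵ m): λ is 65× this size

The wavelength is between nuclear and atomic scales.

This wavelength is appropriate for probing atomic structure but too large for nuclear physics experiments.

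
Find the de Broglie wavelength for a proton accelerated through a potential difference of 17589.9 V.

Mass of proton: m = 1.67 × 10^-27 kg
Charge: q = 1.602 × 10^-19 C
2.16 × 10^-13 m

When a particle is accelerated through voltage V, it gains kinetic energy KE = qV.

The de Broglie wavelength is then λ = h/√(2mqV):

λ = h/√(2mqV)
λ = (6.626 × 10^-34 J·s) / √(2 × 1.67 × 10^-27 kg × 1.602 × 10^-19 C × 17589.9 V)
λ = 2.16 × 10^-13 m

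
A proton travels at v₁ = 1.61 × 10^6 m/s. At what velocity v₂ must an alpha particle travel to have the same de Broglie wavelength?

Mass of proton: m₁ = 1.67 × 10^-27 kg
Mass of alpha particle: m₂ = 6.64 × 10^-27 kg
v₂ = 4.05 × 10^5 m/s

For equal de Broglie wavelengths: λ₁ = λ₂

h/(m₁v₁) = h/(m₂v₂)
m₁v₁ = m₂v₂
v₂ = v₁ · (m₁/m₂)

v₂ = 1.61 × 10^6 m/s × (1.67 × 10^-27 kg / 6.64 × 10^-27 kg)
v₂ = 4.05 × 10^5 m/s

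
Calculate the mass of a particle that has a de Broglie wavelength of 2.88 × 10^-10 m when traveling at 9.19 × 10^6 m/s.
2.50 × 10^-31 kg

From the de Broglie relation λ = h/(mv), we solve for m:

m = h/(λv)
m = (6.626 × 10^-34 J·s) / (2.88 × 10^-10 m × 9.19 × 10^6 m/s)
m = 2.50 × 10^-31 kg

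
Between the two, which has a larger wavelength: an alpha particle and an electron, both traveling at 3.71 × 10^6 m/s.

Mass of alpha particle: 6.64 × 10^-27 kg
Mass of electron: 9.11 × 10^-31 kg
The electron has the longer wavelength.

Using λ = h/(mv), since both particles have the same velocity, the wavelength depends only on mass.

For alpha particle: λ₁ = h/(m₁v) = 2.69 × 10^-14 m
For electron: λ₂ = h/(m₂v) = 1.96 × 10^-10 m

Since λ ∝ 1/m at constant velocity, the lighter particle has the longer wavelength.

The electron has the longer de Broglie wavelength.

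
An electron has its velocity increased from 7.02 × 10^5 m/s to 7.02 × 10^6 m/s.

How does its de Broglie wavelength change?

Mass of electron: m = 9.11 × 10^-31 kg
The wavelength decreases by a factor of 10.

Using λ = h/(mv):

Initial wavelength: λ₁ = h/(mv₁) = 1.04 × 10^-9 m
Final wavelength: λ₂ = h/(mv₂) = 1.04 × 10^-10 m

Since λ ∝ 1/v, when velocity increases by a factor of 10, the wavelength decreases by a factor of 10.

λ₂/λ₁ = v₁/v₂ = 1/10

The wavelength decreases by a factor of 10.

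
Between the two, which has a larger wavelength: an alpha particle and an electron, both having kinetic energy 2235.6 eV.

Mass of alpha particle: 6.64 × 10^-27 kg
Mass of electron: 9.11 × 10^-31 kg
The electron has the longer wavelength.

Using λ = h/√(2mKE):

For alpha particle: λ₁ = h/√(2m₁KE) = 3.04 × 10^-13 m
For electron: λ₂ = h/√(2m₂KE) = 2.59 × 10^-11 m

Since λ ∝ 1/√m at constant kinetic energy, the lighter particle has the longer wavelength.

The electron has the longer de Broglie wavelength.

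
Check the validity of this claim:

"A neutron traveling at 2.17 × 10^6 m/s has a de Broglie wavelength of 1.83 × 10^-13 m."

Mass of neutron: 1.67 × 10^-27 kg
True

The claim is correct.

Using λ = h/(mv):
λ = (6.626 × 10^-34 J·s) / (1.67 × 10^-27 kg × 2.17 × 10^6 m/s)
λ = 1.83 × 10^-13 m

This matches the claimed value.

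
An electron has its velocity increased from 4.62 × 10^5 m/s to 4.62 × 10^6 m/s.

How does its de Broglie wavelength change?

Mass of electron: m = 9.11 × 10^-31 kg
The wavelength decreases by a factor of 10.

Using λ = h/(mv):

Initial wavelength: λ₁ = h/(mv₁) = 1.57 × 10^-9 m
Final wavelength: λ₂ = h/(mv₂) = 1.57 × 10^-10 m

Since λ ∝ 1/v, when velocity increases by a factor of 10, the wavelength decreases by a factor of 10.

λ₂/λ₁ = v₁/v₂ = 1/10

The wavelength decreases by a factor of 10.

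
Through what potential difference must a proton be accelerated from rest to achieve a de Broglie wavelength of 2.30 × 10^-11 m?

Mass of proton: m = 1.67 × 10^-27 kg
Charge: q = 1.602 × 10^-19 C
1.55 V

From λ = h/√(2mqV), we solve for V:

λ² = h²/(2mqV)
V = h²/(2mqλ²)
V = (6.626 × 10^-34 J·s)² / (2 × 1.67 × 10^-27 kg × 1.602 × 10^-19 C × (2.30 × 10^-11 m)²)
V = 1.55 V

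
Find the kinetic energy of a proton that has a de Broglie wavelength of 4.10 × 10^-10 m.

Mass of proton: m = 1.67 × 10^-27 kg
7.82 × 10^-22 J (or 4.88 × 10^-3 eV)

From λ = h/√(2mKE), we solve for KE:

λ² = h²/(2mKE)
KE = h²/(2mλ²)
KE = (6.626 × 10^-34 J·s)² / (2 × 1.67 × 10^-27 kg × (4.10 × 10^-10 m)²)
KE = 7.82 × 10^-22 J
KE = 4.88 × 10^-3 eV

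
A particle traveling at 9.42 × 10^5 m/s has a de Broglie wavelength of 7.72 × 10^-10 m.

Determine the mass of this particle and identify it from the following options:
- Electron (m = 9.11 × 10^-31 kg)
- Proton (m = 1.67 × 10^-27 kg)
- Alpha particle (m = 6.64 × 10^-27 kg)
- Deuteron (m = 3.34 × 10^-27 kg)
The particle is an electron.

From λ = h/(mv), solve for mass:

m = h/(λv)
m = (6.626 × 10^-34 J·s) / (7.72 × 10^-10 m × 9.42 × 10^5 m/s)
m = 9.11 × 10^-31 kg

Comparing with the listed masses, this is closest to an electron.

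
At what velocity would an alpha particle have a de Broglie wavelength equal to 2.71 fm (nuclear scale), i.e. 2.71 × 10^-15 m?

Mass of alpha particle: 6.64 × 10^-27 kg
3.68 × 10^7 m/s

From λ = h/(mv), solve for v:

v = h/(mλ)
v = (6.626 × 10^-34 J·s) / (6.64 × 10^-27 kg × 2.71 × 10^-15 m)
v = 3.68 × 10^7 m/s

Note: This velocity is 12.3% of the speed of light, so relativistic corrections would be needed for a more accurate calculation.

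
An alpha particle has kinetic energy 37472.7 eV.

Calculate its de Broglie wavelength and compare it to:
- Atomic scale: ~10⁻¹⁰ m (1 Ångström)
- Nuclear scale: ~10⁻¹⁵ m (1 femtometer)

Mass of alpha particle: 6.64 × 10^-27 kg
λ = 7.42 × 10^-14 m, which is between nuclear and atomic scales.

Using λ = h/√(2mKE):

KE = 37472.7 eV = 6.004 × 10^-15 J

λ = h/√(2mKE)
λ = (6.626 × 10^-34 J·s) / √(2 × 6.64 × 10^-27 kg × 6.004 × 10^-15 J)
λ = 7.42 × 10^-14 m

Comparison:
- Atomic scale (10⁻¹⁰ m): λ is 0.00074× this size
- Nuclear scale (10⁻¹⁵ m): λ is 74× this size

The wavelength is between nuclear and atomic scales.

This wavelength is appropriate for probing atomic structure but too large for nuclear physics experiments.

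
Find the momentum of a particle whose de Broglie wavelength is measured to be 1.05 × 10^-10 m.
6.31 × 10^-24 kg·m/s

From the de Broglie relation λ = h/p, we solve for p:

p = h/λ
p = (6.626 × 10^-34 J·s) / (1.05 × 10^-10 m)
p = 6.31 × 10^-24 kg·m/s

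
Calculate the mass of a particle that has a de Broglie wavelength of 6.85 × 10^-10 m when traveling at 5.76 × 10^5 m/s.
1.68 × 10^-30 kg

From the de Broglie relation λ = h/(mv), we solve for m:

m = h/(λv)
m = (6.626 × 10^-34 J·s) / (6.85 × 10^-10 m × 5.76 × 10^5 m/s)
m = 1.68 × 10^-30 kg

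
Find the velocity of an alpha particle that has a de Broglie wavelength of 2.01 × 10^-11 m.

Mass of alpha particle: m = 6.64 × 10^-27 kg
4.96 × 10^3 m/s

From the de Broglie relation λ = h/(mv), we solve for v:

v = h/(mλ)
v = (6.626 × 10^-34 J·s) / (6.64 × 10^-27 kg × 2.01 × 10^-11 m)
v = 4.96 × 10^3 m/s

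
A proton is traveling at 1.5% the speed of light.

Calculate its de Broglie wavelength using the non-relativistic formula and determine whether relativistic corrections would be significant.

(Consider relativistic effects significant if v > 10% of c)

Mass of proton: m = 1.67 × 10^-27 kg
No, relativistic corrections are not needed.

Using the non-relativistic de Broglie formula λ = h/(mv):

v = 1.5% × c = 4.497 × 10^6 m/s

λ = h/(mv)
λ = (6.626 × 10^-34 J·s) / (1.67 × 10^-27 kg × 4.497 × 10^6 m/s)
λ = 8.82 × 10^-14 m

Since v = 1.5% of c < 10% of c, relativistic corrections are NOT significant and this non-relativistic result is a good approximation.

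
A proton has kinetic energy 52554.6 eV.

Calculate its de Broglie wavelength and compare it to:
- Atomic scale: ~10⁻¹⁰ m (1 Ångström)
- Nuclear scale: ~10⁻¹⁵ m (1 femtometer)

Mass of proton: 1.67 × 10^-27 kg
λ = 1.25 × 10^-13 m, which is between nuclear and atomic scales.

Using λ = h/√(2mKE):

KE = 52554.6 eV = 8.420 × 10^-15 J

λ = h/√(2mKE)
λ = (6.626 × 10^-34 J·s) / √(2 × 1.67 × 10^-27 kg × 8.420 × 10^-15 J)
λ = 1.25 × 10^-13 m

Comparison:
- Atomic scale (10⁻¹⁰ m): λ is 0.0012× this size
- Nuclear scale (10⁻¹⁵ m): λ is 1.2e+02× this size

The wavelength is between nuclear and atomic scales.

This wavelength is appropriate for probing atomic structure but too large for nuclear physics experiments.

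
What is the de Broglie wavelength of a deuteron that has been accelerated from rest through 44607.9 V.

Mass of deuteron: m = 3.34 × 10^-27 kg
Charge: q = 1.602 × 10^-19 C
9.59 × 10^-14 m

When a particle is accelerated through voltage V, it gains kinetic energy KE = qV.

The de Broglie wavelength is then λ = h/√(2mqV):

λ = h/√(2mqV)
λ = (6.626 × 10^-34 J·s) / √(2 × 3.34 × 10^-27 kg × 1.602 × 10^-19 C × 44607.9 V)
λ = 9.59 × 10^-14 m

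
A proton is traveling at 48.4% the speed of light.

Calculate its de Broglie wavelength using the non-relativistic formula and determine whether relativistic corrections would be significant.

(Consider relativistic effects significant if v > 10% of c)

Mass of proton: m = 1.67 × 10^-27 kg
Yes, relativistic corrections are needed.

Using the non-relativistic de Broglie formula λ = h/(mv):

v = 48.4% × c = 1.451 × 10^8 m/s

λ = h/(mv)
λ = (6.626 × 10^-34 J·s) / (1.67 × 10^-27 kg × 1.451 × 10^8 m/s)
λ = 2.73 × 10^-15 m

Since v = 48.4% of c > 10% of c, relativistic corrections ARE significant and the actual wavelength would differ from this non-relativistic estimate.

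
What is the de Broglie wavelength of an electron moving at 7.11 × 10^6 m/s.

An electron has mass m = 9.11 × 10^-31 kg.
1.02 × 10^-10 m

Using the de Broglie relation λ = h/(mv):

λ = h/(mv)
λ = (6.626 × 10^-34 J·s) / (9.11 × 10^-31 kg × 7.11 × 10^6 m/s)
λ = 1.02 × 10^-10 m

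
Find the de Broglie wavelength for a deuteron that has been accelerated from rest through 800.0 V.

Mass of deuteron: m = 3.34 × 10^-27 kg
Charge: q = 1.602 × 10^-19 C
7.16 × 10^-13 m

When a particle is accelerated through voltage V, it gains kinetic energy KE = qV.

The de Broglie wavelength is then λ = h/√(2mqV):

λ = h/√(2mqV)
λ = (6.626 × 10^-34 J·s) / √(2 × 3.34 × 10^-27 kg × 1.602 × 10^-19 C × 800.0 V)
λ = 7.16 × 10^-13 m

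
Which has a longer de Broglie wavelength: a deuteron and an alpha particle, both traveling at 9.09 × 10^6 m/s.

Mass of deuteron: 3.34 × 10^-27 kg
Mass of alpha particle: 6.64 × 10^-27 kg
The deuteron has the longer wavelength.

Using λ = h/(mv), since both particles have the same velocity, the wavelength depends only on mass.

For deuteron: λ₁ = h/(m₁v) = 2.18 × 10^-14 m
For alpha particle: λ₂ = h/(m₂v) = 1.10 × 10^-14 m

Since λ ∝ 1/m at constant velocity, the lighter particle has the longer wavelength.

The deuteron has the longer de Broglie wavelength.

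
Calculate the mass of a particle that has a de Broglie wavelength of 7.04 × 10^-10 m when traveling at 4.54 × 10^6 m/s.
2.07 × 10^-31 kg

From the de Broglie relation λ = h/(mv), we solve for m:

m = h/(λv)
m = (6.626 × 10^-34 J·s) / (7.04 × 10^-10 m × 4.54 × 10^6 m/s)
m = 2.07 × 10^-31 kg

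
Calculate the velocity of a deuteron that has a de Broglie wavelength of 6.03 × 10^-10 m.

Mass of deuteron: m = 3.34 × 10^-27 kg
3.29 × 10^2 m/s

From the de Broglie relation λ = h/(mv), we solve for v:

v = h/(mλ)
v = (6.626 × 10^-34 J·s) / (3.34 × 10^-27 kg × 6.03 × 10^-10 m)
v = 3.29 × 10^2 m/s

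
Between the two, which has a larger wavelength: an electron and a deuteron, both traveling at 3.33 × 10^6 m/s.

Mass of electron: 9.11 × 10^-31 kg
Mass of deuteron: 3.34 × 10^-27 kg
The electron has the longer wavelength.

Using λ = h/(mv), since both particles have the same velocity, the wavelength depends only on mass.

For electron: λ₁ = h/(m₁v) = 2.18 × 10^-10 m
For deuteron: λ₂ = h/(m₂v) = 5.96 × 10^-14 m

Since λ ∝ 1/m at constant velocity, the lighter particle has the longer wavelength.

The electron has the longer de Broglie wavelength.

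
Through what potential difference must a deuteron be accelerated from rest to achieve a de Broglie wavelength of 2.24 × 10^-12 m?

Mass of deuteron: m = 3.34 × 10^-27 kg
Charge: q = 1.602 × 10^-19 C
81.8 V

From λ = h/√(2mqV), we solve for V:

λ² = h²/(2mqV)
V = h²/(2mqλ²)
V = (6.626 × 10^-34 J·s)² / (2 × 3.34 × 10^-27 kg × 1.602 × 10^-19 C × (2.24 × 10^-12 m)²)
V = 81.8 V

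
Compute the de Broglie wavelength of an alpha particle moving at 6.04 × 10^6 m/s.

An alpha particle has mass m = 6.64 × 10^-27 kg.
1.65 × 10^-14 m

Using the de Broglie relation λ = h/(mv):

λ = h/(mv)
λ = (6.626 × 10^-34 J·s) / (6.64 × 10^-27 kg × 6.04 × 10^6 m/s)
λ = 1.65 × 10^-14 m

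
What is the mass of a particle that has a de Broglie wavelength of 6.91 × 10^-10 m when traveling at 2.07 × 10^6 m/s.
4.63 × 10^-31 kg

From the de Broglie relation λ = h/(mv), we solve for m:

m = h/(λv)
m = (6.626 × 10^-34 J·s) / (6.91 × 10^-10 m × 2.07 × 10^6 m/s)
m = 4.63 × 10^-31 kg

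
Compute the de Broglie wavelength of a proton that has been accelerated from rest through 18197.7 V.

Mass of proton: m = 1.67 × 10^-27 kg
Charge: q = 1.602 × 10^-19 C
2.12 × 10^-13 m

When a particle is accelerated through voltage V, it gains kinetic energy KE = qV.

The de Broglie wavelength is then λ = h/√(2mqV):

λ = h/√(2mqV)
λ = (6.626 × 10^-34 J·s) / √(2 × 1.67 × 10^-27 kg × 1.602 × 10^-19 C × 18197.7 V)
λ = 2.12 × 10^-13 m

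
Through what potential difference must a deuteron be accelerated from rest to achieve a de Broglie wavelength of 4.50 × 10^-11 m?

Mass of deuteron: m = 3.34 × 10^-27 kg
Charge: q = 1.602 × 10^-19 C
2.03 × 10^-1 V

From λ = h/√(2mqV), we solve for V:

λ² = h²/(2mqV)
V = h²/(2mqλ²)
V = (6.626 × 10^-34 J·s)² / (2 × 3.34 × 10^-27 kg × 1.602 × 10^-19 C × (4.50 × 10^-11 m)²)
V = 2.03 × 10^-1 V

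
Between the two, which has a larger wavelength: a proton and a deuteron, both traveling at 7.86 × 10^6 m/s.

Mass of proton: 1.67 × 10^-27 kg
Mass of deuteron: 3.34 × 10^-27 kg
The proton has the longer wavelength.

Using λ = h/(mv), since both particles have the same velocity, the wavelength depends only on mass.

For proton: λ₁ = h/(m₁v) = 5.05 × 10^-14 m
For deuteron: λ₂ = h/(m₂v) = 2.52 × 10^-14 m

Since λ ∝ 1/m at constant velocity, the lighter particle has the longer wavelength.

The proton has the longer de Broglie wavelength.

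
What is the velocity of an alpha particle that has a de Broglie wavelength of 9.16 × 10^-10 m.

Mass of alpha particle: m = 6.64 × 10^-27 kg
1.09 × 10^2 m/s

From the de Broglie relation λ = h/(mv), we solve for v:

v = h/(mλ)
v = (6.626 × 10^-34 J·s) / (6.64 × 10^-27 kg × 9.16 × 10^-10 m)
v = 1.09 × 10^2 m/s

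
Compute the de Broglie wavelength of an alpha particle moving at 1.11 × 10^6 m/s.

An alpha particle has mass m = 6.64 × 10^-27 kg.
8.99 × 10^-14 m

Using the de Broglie relation λ = h/(mv):

λ = h/(mv)
λ = (6.626 × 10^-34 J·s) / (6.64 × 10^-27 kg × 1.11 × 10^6 m/s)
λ = 8.99 × 10^-14 m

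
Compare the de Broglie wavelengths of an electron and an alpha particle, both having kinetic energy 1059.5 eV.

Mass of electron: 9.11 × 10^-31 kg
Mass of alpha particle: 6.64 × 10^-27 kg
The electron has the longer wavelength.

Using λ = h/√(2mKE):

For electron: λ₁ = h/√(2m₁KE) = 3.77 × 10^-11 m
For alpha particle: λ₂ = h/√(2m₂KE) = 4.41 × 10^-13 m

Since λ ∝ 1/√m at constant kinetic energy, the lighter particle has the longer wavelength.

The electron has the longer de Broglie wavelength.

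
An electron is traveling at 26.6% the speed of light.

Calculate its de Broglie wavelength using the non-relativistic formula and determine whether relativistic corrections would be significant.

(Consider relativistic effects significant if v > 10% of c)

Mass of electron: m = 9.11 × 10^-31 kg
Yes, relativistic corrections are needed.

Using the non-relativistic de Broglie formula λ = h/(mv):

v = 26.6% × c = 7.974 × 10^7 m/s

λ = h/(mv)
λ = (6.626 × 10^-34 J·s) / (9.11 × 10^-31 kg × 7.974 × 10^7 m/s)
λ = 9.12 × 10^-12 m

Since v = 26.6% of c > 10% of c, relativistic corrections ARE significant and the actual wavelength would differ from this non-relativistic estimate.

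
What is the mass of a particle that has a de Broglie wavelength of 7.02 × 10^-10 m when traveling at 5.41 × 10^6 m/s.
1.74 × 10^-31 kg

From the de Broglie relation λ = h/(mv), we solve for m:

m = h/(λv)
m = (6.626 × 10^-34 J·s) / (7.02 × 10^-10 m × 5.41 × 10^6 m/s)
m = 1.74 × 10^-31 kg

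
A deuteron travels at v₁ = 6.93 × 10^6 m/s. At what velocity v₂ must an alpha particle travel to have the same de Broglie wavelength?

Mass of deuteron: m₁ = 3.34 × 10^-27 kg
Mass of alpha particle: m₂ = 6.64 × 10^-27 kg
v₂ = 3.49 × 10^6 m/s

For equal de Broglie wavelengths: λ₁ = λ₂

h/(m₁v₁) = h/(m₂v₂)
m₁v₁ = m₂v₂
v₂ = v₁ · (m₁/m₂)

v₂ = 6.93 × 10^6 m/s × (3.34 × 10^-27 kg / 6.64 × 10^-27 kg)
v₂ = 3.49 × 10^6 m/s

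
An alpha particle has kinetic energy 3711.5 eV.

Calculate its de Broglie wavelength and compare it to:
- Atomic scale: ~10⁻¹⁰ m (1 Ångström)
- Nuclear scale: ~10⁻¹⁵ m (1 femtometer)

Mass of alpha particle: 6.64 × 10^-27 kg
λ = 2.36 × 10^-13 m, which is between nuclear and atomic scales.

Using λ = h/√(2mKE):

KE = 3711.5 eV = 5.946 × 10^-16 J

λ = h/√(2mKE)
λ = (6.626 × 10^-34 J·s) / √(2 × 6.64 × 10^-27 kg × 5.946 × 10^-16 J)
λ = 2.36 × 10^-13 m

Comparison:
- Atomic scale (10⁻¹⁰ m): λ is 0.0024× this size
- Nuclear scale (10⁻¹⁵ m): λ is 2.4e+02× this size

The wavelength is between nuclear and atomic scales.

This wavelength is appropriate for probing atomic structure but too large for nuclear physics experiments.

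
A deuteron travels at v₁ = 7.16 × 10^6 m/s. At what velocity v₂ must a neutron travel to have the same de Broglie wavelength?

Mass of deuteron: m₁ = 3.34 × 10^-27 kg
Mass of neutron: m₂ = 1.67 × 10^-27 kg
v₂ = 1.43 × 10^7 m/s

For equal de Broglie wavelengths: λ₁ = λ₂

h/(m₁v₁) = h/(m₂v₂)
m₁v₁ = m₂v₂
v₂ = v₁ · (m₁/m₂)

v₂ = 7.16 × 10^6 m/s × (3.34 × 10^-27 kg / 1.67 × 10^-27 kg)
v₂ = 1.43 × 10^7 m/s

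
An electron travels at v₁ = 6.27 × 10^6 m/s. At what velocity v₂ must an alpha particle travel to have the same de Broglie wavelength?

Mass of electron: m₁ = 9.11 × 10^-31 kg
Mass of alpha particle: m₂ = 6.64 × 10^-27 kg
v₂ = 8.60 × 10^2 m/s

For equal de Broglie wavelengths: λ₁ = λ₂

h/(m₁v₁) = h/(m₂v₂)
m₁v₁ = m₂v₂
v₂ = v₁ · (m₁/m₂)

v₂ = 6.27 × 10^6 m/s × (9.11 × 10^-31 kg / 6.64 × 10^-27 kg)
v₂ = 8.60 × 10^2 m/s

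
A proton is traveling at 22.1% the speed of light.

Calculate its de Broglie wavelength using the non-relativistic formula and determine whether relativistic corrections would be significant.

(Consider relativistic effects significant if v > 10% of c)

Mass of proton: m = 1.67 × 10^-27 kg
Yes, relativistic corrections are needed.

Using the non-relativistic de Broglie formula λ = h/(mv):

v = 22.1% × c = 6.625 × 10^7 m/s

λ = h/(mv)
λ = (6.626 × 10^-34 J·s) / (1.67 × 10^-27 kg × 6.625 × 10^7 m/s)
λ = 5.99 × 10^-15 m

Since v = 22.1% of c > 10% of c, relativistic corrections ARE significant and the actual wavelength would differ from this non-relativistic estimate.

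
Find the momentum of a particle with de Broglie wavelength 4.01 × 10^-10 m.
1.65 × 10^-24 kg·m/s

From the de Broglie relation λ = h/p, we solve for p:

p = h/λ
p = (6.626 × 10^-34 J·s) / (4.01 × 10^-10 m)
p = 1.65 × 10^-24 kg·m/s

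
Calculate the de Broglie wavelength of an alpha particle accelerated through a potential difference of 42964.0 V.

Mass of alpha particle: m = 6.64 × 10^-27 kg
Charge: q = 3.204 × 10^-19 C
4.90 × 10^-14 m

When a particle is accelerated through voltage V, it gains kinetic energy KE = qV.

The de Broglie wavelength is then λ = h/√(2mqV):

λ = h/√(2mqV)
λ = (6.626 × 10^-34 J·s) / √(2 × 6.64 × 10^-27 kg × 3.204 × 10^-19 C × 42964.0 V)
λ = 4.90 × 10^-14 m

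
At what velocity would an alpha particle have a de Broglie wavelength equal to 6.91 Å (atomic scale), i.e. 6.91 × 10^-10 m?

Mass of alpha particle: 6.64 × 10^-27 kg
1.44 × 10^2 m/s

From λ = h/(mv), solve for v:

v = h/(mλ)
v = (6.626 × 10^-34 J·s) / (6.64 × 10^-27 kg × 6.91 × 10^-10 m)
v = 1.44 × 10^2 m/s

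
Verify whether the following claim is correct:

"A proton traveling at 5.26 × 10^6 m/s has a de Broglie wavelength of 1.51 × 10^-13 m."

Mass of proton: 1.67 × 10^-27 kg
False

The claim is incorrect.

Using λ = h/(mv):
λ = (6.626 × 10^-34 J·s) / (1.67 × 10^-27 kg × 5.26 × 10^6 m/s)
λ = 7.54 × 10^-14 m

The actual wavelength differs from the claimed 1.51 × 10^-13 m.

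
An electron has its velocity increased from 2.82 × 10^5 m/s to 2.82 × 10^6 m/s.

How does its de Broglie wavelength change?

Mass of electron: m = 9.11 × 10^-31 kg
The wavelength decreases by a factor of 10.

Using λ = h/(mv):

Initial wavelength: λ₁ = h/(mv₁) = 2.58 × 10^-9 m
Final wavelength: λ₂ = h/(mv₂) = 2.58 × 10^-10 m

Since λ ∝ 1/v, when velocity increases by a factor of 10, the wavelength decreases by a factor of 10.

λ₂/λ₁ = v₁/v₂ = 1/10

The wavelength decreases by a factor of 10.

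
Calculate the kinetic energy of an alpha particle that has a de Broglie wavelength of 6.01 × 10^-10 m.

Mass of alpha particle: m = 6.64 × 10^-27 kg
9.15 × 10^-23 J (or 5.71 × 10^-4 eV)

From λ = h/√(2mKE), we solve for KE:

λ² = h²/(2mKE)
KE = h²/(2mλ²)
KE = (6.626 × 10^-34 J·s)² / (2 × 6.64 × 10^-27 kg × (6.01 × 10^-10 m)²)
KE = 9.15 × 10^-23 J
KE = 5.71 × 10^-4 eV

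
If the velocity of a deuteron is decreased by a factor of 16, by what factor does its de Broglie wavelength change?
The wavelength increases by a factor of 16.

From λ = h/(mv), the wavelength is inversely proportional to velocity:

λ ∝ 1/v

If v → v/16, then λ → 16λ

When velocity is decreased by a factor of 16, the wavelength increases by a factor of 16.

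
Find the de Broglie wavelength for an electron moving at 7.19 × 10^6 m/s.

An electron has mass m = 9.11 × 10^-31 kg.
1.01 × 10^-10 m

Using the de Broglie relation λ = h/(mv):

λ = h/(mv)
λ = (6.626 × 10^-34 J·s) / (9.11 × 10^-31 kg × 7.19 × 10^6 m/s)
λ = 1.01 × 10^-10 m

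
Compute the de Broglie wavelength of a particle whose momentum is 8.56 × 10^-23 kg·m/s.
7.74 × 10^-12 m

Using the de Broglie relation λ = h/p:

λ = h/p
λ = (6.626 × 10^-34 J·s) / (8.56 × 10^-23 kg·m/s)
λ = 7.74 × 10^-12 m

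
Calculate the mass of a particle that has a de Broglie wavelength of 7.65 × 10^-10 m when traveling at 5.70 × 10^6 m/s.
1.52 × 10^-31 kg

From the de Broglie relation λ = h/(mv), we solve for m:

m = h/(λv)
m = (6.626 × 10^-34 J·s) / (7.65 × 10^-10 m × 5.70 × 10^6 m/s)
m = 1.52 × 10^-31 kg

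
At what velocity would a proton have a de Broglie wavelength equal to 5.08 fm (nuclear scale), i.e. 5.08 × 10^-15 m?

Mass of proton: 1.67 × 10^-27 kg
7.81 × 10^7 m/s

From λ = h/(mv), solve for v:

v = h/(mλ)
v = (6.626 × 10^-34 J·s) / (1.67 × 10^-27 kg × 5.08 × 10^-15 m)
v = 7.81 × 10^7 m/s

Note: This velocity is 26.1% of the speed of light, so relativistic corrections would be needed for a more accurate calculation.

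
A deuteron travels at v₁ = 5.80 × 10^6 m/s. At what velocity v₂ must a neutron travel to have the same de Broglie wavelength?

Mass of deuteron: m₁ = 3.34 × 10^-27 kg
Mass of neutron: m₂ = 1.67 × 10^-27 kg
v₂ = 1.16 × 10^7 m/s

For equal de Broglie wavelengths: λ₁ = λ₂

h/(m₁v₁) = h/(m₂v₂)
m₁v₁ = m₂v₂
v₂ = v₁ · (m₁/m₂)

v₂ = 5.80 × 10^6 m/s × (3.34 × 10^-27 kg / 1.67 × 10^-27 kg)
v₂ = 1.16 × 10^7 m/s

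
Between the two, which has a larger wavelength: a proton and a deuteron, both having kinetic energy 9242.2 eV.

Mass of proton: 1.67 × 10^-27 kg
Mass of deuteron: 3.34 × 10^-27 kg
The proton has the longer wavelength.

Using λ = h/√(2mKE):

For proton: λ₁ = h/√(2m₁KE) = 2.98 × 10^-13 m
For deuteron: λ₂ = h/√(2m₂KE) = 2.11 × 10^-13 m

Since λ ∝ 1/√m at constant kinetic energy, the lighter particle has the longer wavelength.

The proton has the longer de Broglie wavelength.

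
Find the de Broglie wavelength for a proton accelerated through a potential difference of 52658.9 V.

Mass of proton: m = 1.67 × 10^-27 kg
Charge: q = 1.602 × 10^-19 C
1.25 × 10^-13 m

When a particle is accelerated through voltage V, it gains kinetic energy KE = qV.

The de Broglie wavelength is then λ = h/√(2mqV):

λ = h/√(2mqV)
λ = (6.626 × 10^-34 J·s) / √(2 × 1.67 × 10^-27 kg × 1.602 × 10^-19 C × 52658.9 V)
λ = 1.25 × 10^-13 m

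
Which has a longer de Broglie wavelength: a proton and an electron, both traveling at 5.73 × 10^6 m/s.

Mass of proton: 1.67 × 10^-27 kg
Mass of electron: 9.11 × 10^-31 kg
The electron has the longer wavelength.

Using λ = h/(mv), since both particles have the same velocity, the wavelength depends only on mass.

For proton: λ₁ = h/(m₁v) = 6.92 × 10^-14 m
For electron: λ₂ = h/(m₂v) = 1.27 × 10^-10 m

Since λ ∝ 1/m at constant velocity, the lighter particle has the longer wavelength.

The electron has the longer de Broglie wavelength.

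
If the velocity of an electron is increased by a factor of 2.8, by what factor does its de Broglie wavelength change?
The wavelength decreases by a factor of 2.8.

From λ = h/(mv), the wavelength is inversely proportional to velocity:

λ ∝ 1/v

If v → 2.8v, then λ → λ/2.8

When velocity is increased by a factor of 2.8, the wavelength decreases by a factor of 2.8.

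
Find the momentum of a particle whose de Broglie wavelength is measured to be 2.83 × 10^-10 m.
2.34 × 10^-24 kg·m/s

From the de Broglie relation λ = h/p, we solve for p:

p = h/λ
p = (6.626 × 10^-34 J·s) / (2.83 × 10^-10 m)
p = 2.34 × 10^-24 kg·m/s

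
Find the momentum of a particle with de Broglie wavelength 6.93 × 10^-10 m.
9.56 × 10^-25 kg·m/s

From the de Broglie relation λ = h/p, we solve for p:

p = h/λ
p = (6.626 × 10^-34 J·s) / (6.93 × 10^-10 m)
p = 9.56 × 10^-25 kg·m/s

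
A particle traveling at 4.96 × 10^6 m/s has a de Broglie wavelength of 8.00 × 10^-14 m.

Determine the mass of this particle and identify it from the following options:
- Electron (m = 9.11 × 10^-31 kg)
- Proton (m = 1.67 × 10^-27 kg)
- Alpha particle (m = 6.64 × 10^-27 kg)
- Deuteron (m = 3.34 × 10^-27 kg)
The particle is a proton.

From λ = h/(mv), solve for mass:

m = h/(λv)
m = (6.626 × 10^-34 J·s) / (8.00 × 10^-14 m × 4.96 × 10^6 m/s)
m = 1.67 × 10^-27 kg

Comparing with the listed masses, this is closest to a proton.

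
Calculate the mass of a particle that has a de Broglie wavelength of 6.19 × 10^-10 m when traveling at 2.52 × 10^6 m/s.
4.25 × 10^-31 kg

From the de Broglie relation λ = h/(mv), we solve for m:

m = h/(λv)
m = (6.626 × 10^-34 J·s) / (6.19 × 10^-10 m × 2.52 × 10^6 m/s)
m = 4.25 × 10^-31 kg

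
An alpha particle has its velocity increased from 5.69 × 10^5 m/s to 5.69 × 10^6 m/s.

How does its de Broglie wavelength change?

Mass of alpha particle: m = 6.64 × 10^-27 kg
The wavelength decreases by a factor of 10.

Using λ = h/(mv):

Initial wavelength: λ₁ = h/(mv₁) = 1.75 × 10^-13 m
Final wavelength: λ₂ = h/(mv₂) = 1.75 × 10^-14 m

Since λ ∝ 1/v, when velocity increases by a factor of 10, the wavelength decreases by a factor of 10.

λ₂/λ₁ = v₁/v₂ = 1/10

The wavelength decreases by a factor of 10.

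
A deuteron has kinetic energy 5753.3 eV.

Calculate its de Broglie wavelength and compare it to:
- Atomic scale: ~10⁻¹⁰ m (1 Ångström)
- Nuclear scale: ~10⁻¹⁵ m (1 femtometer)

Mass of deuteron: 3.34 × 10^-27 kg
λ = 2.67 × 10^-13 m, which is between nuclear and atomic scales.

Using λ = h/√(2mKE):

KE = 5753.3 eV = 9.218 × 10^-16 J

λ = h/√(2mKE)
λ = (6.626 × 10^-34 J·s) / √(2 × 3.34 × 10^-27 kg × 9.218 × 10^-16 J)
λ = 2.67 × 10^-13 m

Comparison:
- Atomic scale (10⁻¹⁰ m): λ is 0.0027× this size
- Nuclear scale (10⁻¹⁵ m): λ is 2.7e+02× this size

The wavelength is between nuclear and atomic scales.

This wavelength is appropriate for probing atomic structure but too large for nuclear physics experiments.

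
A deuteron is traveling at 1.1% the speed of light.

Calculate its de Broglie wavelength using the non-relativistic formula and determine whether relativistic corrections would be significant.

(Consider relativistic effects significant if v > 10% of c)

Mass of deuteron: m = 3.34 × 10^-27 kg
No, relativistic corrections are not needed.

Using the non-relativistic de Broglie formula λ = h/(mv):

v = 1.1% × c = 3.298 × 10^6 m/s

λ = h/(mv)
λ = (6.626 × 10^-34 J·s) / (3.34 × 10^-27 kg × 3.298 × 10^6 m/s)
λ = 6.02 × 10^-14 m

Since v = 1.1% of c < 10% of c, relativistic corrections are NOT significant and this non-relativistic result is a good approximation.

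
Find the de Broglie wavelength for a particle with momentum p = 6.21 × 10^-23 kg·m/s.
1.07 × 10^-11 m

Using the de Broglie relation λ = h/p:

λ = h/p
λ = (6.626 × 10^-34 J·s) / (6.21 × 10^-23 kg·m/s)
λ = 1.07 × 10^-11 m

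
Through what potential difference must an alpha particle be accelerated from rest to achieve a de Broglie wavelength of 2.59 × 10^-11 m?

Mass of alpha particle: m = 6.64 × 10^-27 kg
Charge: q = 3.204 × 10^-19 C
1.54 × 10^-1 V

From λ = h/√(2mqV), we solve for V:

λ² = h²/(2mqV)
V = h²/(2mqλ²)
V = (6.626 × 10^-34 J·s)² / (2 × 6.64 × 10^-27 kg × 3.204 × 10^-19 C × (2.59 × 10^-11 m)²)
V = 1.54 × 10^-1 V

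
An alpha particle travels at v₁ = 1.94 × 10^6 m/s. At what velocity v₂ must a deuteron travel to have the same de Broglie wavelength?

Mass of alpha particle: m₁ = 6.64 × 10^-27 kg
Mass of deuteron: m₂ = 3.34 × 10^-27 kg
v₂ = 3.86 × 10^6 m/s

For equal de Broglie wavelengths: λ₁ = λ₂

h/(m₁v₁) = h/(m₂v₂)
m₁v₁ = m₂v₂
v₂ = v₁ · (m₁/m₂)

v₂ = 1.94 × 10^6 m/s × (6.64 × 10^-27 kg / 3.34 × 10^-27 kg)
v₂ = 3.86 × 10^6 m/s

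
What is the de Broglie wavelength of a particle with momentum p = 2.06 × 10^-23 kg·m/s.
3.22 × 10^-11 m

Using the de Broglie relation λ = h/p:

λ = h/p
λ = (6.626 × 10^-34 J·s) / (2.06 × 10^-23 kg·m/s)
λ = 3.22 × 10^-11 m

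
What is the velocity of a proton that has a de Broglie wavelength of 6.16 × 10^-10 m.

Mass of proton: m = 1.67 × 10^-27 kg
6.44 × 10^2 m/s

From the de Broglie relation λ = h/(mv), we solve for v:

v = h/(mλ)
v = (6.626 × 10^-34 J·s) / (1.67 × 10^-27 kg × 6.16 × 10^-10 m)
v = 6.44 × 10^2 m/s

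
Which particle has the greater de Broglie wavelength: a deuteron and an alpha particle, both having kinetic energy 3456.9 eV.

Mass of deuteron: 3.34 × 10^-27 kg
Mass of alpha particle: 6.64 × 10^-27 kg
The deuteron has the longer wavelength.

Using λ = h/√(2mKE):

For deuteron: λ₁ = h/√(2m₁KE) = 3.44 × 10^-13 m
For alpha particle: λ₂ = h/√(2m₂KE) = 2.44 × 10^-13 m

Since λ ∝ 1/√m at constant kinetic energy, the lighter particle has the longer wavelength.

The deuteron has the longer de Broglie wavelength.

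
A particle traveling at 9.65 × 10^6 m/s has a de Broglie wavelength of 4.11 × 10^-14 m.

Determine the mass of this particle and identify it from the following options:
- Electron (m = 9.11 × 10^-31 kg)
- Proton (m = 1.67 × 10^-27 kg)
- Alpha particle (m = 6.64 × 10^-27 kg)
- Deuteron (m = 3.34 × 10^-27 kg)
The particle is a proton.

From λ = h/(mv), solve for mass:

m = h/(λv)
m = (6.626 × 10^-34 J·s) / (4.11 × 10^-14 m × 9.65 × 10^6 m/s)
m = 1.67 × 10^-27 kg

Comparing with the listed masses, this is closest to a proton.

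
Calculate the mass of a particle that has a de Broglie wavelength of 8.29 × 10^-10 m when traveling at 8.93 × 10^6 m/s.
8.95 × 10^-32 kg

From the de Broglie relation λ = h/(mv), we solve for m:

m = h/(λv)
m = (6.626 × 10^-34 J·s) / (8.29 × 10^-10 m × 8.93 × 10^6 m/s)
m = 8.95 × 10^-32 kg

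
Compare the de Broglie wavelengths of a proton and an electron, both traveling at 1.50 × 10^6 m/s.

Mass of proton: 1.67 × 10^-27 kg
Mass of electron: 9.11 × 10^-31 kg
The electron has the longer wavelength.

Using λ = h/(mv), since both particles have the same velocity, the wavelength depends only on mass.

For proton: λ₁ = h/(m₁v) = 2.65 × 10^-13 m
For electron: λ₂ = h/(m₂v) = 4.85 × 10^-10 m

Since λ ∝ 1/m at constant velocity, the lighter particle has the longer wavelength.

The electron has the longer de Broglie wavelength.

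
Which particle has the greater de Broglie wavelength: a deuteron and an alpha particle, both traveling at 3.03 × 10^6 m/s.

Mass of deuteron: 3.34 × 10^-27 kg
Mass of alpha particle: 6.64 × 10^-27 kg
The deuteron has the longer wavelength.

Using λ = h/(mv), since both particles have the same velocity, the wavelength depends only on mass.

For deuteron: λ₁ = h/(m₁v) = 6.55 × 10^-14 m
For alpha particle: λ₂ = h/(m₂v) = 3.29 × 10^-14 m

Since λ ∝ 1/m at constant velocity, the lighter particle has the longer wavelength.

The deuteron has the longer de Broglie wavelength.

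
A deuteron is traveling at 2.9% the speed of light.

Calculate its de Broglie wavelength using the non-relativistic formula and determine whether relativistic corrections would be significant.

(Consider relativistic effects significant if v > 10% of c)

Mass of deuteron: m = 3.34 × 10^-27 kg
No, relativistic corrections are not needed.

Using the non-relativistic de Broglie formula λ = h/(mv):

v = 2.9% × c = 8.694 × 10^6 m/s

λ = h/(mv)
λ = (6.626 × 10^-34 J·s) / (3.34 × 10^-27 kg × 8.694 × 10^6 m/s)
λ = 2.28 × 10^-14 m

Since v = 2.9% of c < 10% of c, relativistic corrections are NOT significant and this non-relativistic result is a good approximation.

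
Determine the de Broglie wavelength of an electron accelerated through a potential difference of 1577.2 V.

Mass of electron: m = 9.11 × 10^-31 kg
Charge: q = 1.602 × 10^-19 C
3.09 × 10^-11 m

When a particle is accelerated through voltage V, it gains kinetic energy KE = qV.

The de Broglie wavelength is then λ = h/√(2mqV):

λ = h/√(2mqV)
λ = (6.626 × 10^-34 J·s) / √(2 × 9.11 × 10^-31 kg × 1.602 × 10^-19 C × 1577.2 V)
λ = 3.09 × 10^-11 m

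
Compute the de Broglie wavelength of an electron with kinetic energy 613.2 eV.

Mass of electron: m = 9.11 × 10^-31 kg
4.95 × 10^-11 m

Using λ = h/√(2mKE):

First convert KE to Joules: KE = 613.2 eV = 9.825 × 10^-17 J

λ = h/√(2mKE)
λ = (6.626 × 10^-34 J·s) / √(2 × 9.11 × 10^-31 kg × 9.825 × 10^-17 J)
λ = 4.95 × 10^-11 m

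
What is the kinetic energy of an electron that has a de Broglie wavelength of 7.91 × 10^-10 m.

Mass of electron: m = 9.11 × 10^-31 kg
3.85 × 10^-19 J (or 2.40 eV)

From λ = h/√(2mKE), we solve for KE:

λ² = h²/(2mKE)
KE = h²/(2mλ²)
KE = (6.626 × 10^-34 J·s)² / (2 × 9.11 × 10^-31 kg × (7.91 × 10^-10 m)²)
KE = 3.85 × 10^-19 J
KE = 2.40 eV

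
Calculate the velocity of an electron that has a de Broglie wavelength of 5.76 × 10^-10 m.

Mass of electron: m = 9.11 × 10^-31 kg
1.26 × 10^6 m/s

From the de Broglie relation λ = h/(mv), we solve for v:

v = h/(mλ)
v = (6.626 × 10^-34 J·s) / (9.11 × 10^-31 kg × 5.76 × 10^-10 m)
v = 1.26 × 10^6 m/s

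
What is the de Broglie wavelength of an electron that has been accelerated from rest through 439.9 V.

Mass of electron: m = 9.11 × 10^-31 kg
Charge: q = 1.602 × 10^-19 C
5.85 × 10^-11 m

When a particle is accelerated through voltage V, it gains kinetic energy KE = qV.

The de Broglie wavelength is then λ = h/√(2mqV):

λ = h/√(2mqV)
λ = (6.626 × 10^-34 J·s) / √(2 × 9.11 × 10^-31 kg × 1.602 × 10^-19 C × 439.9 V)
λ = 5.85 × 10^-11 m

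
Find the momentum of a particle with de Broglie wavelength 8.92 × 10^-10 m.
7.43 × 10^-25 kg·m/s

From the de Broglie relation λ = h/p, we solve for p:

p = h/λ
p = (6.626 × 10^-34 J·s) / (8.92 × 10^-10 m)
p = 7.43 × 10^-25 kg·m/s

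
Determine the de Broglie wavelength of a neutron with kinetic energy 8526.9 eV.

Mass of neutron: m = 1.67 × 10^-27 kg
3.10 × 10^-13 m

Using λ = h/√(2mKE):

First convert KE to Joules: KE = 8526.9 eV = 1.366 × 10^-15 J

λ = h/√(2mKE)
λ = (6.626 × 10^-34 J·s) / √(2 × 1.67 × 10^-27 kg × 1.366 × 10^-15 J)
λ = 3.10 × 10^-13 m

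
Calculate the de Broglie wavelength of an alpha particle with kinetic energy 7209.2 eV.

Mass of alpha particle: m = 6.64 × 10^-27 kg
1.69 × 10^-13 m

Using λ = h/√(2mKE):

First convert KE to Joules: KE = 7209.2 eV = 1.155 × 10^-15 J

λ = h/√(2mKE)
λ = (6.626 × 10^-34 J·s) / √(2 × 6.64 × 10^-27 kg × 1.155 × 10^-15 J)
λ = 1.69 × 10^-13 m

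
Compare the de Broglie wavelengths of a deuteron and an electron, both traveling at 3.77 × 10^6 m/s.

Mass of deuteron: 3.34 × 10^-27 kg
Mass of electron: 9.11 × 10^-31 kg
The electron has the longer wavelength.

Using λ = h/(mv), since both particles have the same velocity, the wavelength depends only on mass.

For deuteron: λ₁ = h/(m₁v) = 5.26 × 10^-14 m
For electron: λ₂ = h/(m₂v) = 1.93 × 10^-10 m

Since λ ∝ 1/m at constant velocity, the lighter particle has the longer wavelength.

The electron has the longer de Broglie wavelength.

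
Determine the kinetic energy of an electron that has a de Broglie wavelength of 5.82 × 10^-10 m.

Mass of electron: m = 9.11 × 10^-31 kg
7.11 × 10^-19 J (or 4.44 eV)

From λ = h/√(2mKE), we solve for KE:

λ² = h²/(2mKE)
KE = h²/(2mλ²)
KE = (6.626 × 10^-34 J·s)² / (2 × 9.11 × 10^-31 kg × (5.82 × 10^-10 m)²)
KE = 7.11 × 10^-19 J
KE = 4.44 eV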